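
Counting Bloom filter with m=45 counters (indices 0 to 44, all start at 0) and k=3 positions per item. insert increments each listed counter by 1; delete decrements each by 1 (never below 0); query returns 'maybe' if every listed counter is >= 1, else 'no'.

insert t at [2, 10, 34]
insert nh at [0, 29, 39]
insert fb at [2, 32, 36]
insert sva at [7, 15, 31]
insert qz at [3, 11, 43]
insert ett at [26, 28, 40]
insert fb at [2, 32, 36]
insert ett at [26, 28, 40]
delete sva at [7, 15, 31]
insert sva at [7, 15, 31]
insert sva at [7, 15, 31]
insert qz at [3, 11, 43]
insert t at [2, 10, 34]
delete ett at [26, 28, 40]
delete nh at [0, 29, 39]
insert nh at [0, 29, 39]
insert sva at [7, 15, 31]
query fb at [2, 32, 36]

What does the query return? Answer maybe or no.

Answer: maybe

Derivation:
Step 1: insert t at [2, 10, 34] -> counters=[0,0,1,0,0,0,0,0,0,0,1,0,0,0,0,0,0,0,0,0,0,0,0,0,0,0,0,0,0,0,0,0,0,0,1,0,0,0,0,0,0,0,0,0,0]
Step 2: insert nh at [0, 29, 39] -> counters=[1,0,1,0,0,0,0,0,0,0,1,0,0,0,0,0,0,0,0,0,0,0,0,0,0,0,0,0,0,1,0,0,0,0,1,0,0,0,0,1,0,0,0,0,0]
Step 3: insert fb at [2, 32, 36] -> counters=[1,0,2,0,0,0,0,0,0,0,1,0,0,0,0,0,0,0,0,0,0,0,0,0,0,0,0,0,0,1,0,0,1,0,1,0,1,0,0,1,0,0,0,0,0]
Step 4: insert sva at [7, 15, 31] -> counters=[1,0,2,0,0,0,0,1,0,0,1,0,0,0,0,1,0,0,0,0,0,0,0,0,0,0,0,0,0,1,0,1,1,0,1,0,1,0,0,1,0,0,0,0,0]
Step 5: insert qz at [3, 11, 43] -> counters=[1,0,2,1,0,0,0,1,0,0,1,1,0,0,0,1,0,0,0,0,0,0,0,0,0,0,0,0,0,1,0,1,1,0,1,0,1,0,0,1,0,0,0,1,0]
Step 6: insert ett at [26, 28, 40] -> counters=[1,0,2,1,0,0,0,1,0,0,1,1,0,0,0,1,0,0,0,0,0,0,0,0,0,0,1,0,1,1,0,1,1,0,1,0,1,0,0,1,1,0,0,1,0]
Step 7: insert fb at [2, 32, 36] -> counters=[1,0,3,1,0,0,0,1,0,0,1,1,0,0,0,1,0,0,0,0,0,0,0,0,0,0,1,0,1,1,0,1,2,0,1,0,2,0,0,1,1,0,0,1,0]
Step 8: insert ett at [26, 28, 40] -> counters=[1,0,3,1,0,0,0,1,0,0,1,1,0,0,0,1,0,0,0,0,0,0,0,0,0,0,2,0,2,1,0,1,2,0,1,0,2,0,0,1,2,0,0,1,0]
Step 9: delete sva at [7, 15, 31] -> counters=[1,0,3,1,0,0,0,0,0,0,1,1,0,0,0,0,0,0,0,0,0,0,0,0,0,0,2,0,2,1,0,0,2,0,1,0,2,0,0,1,2,0,0,1,0]
Step 10: insert sva at [7, 15, 31] -> counters=[1,0,3,1,0,0,0,1,0,0,1,1,0,0,0,1,0,0,0,0,0,0,0,0,0,0,2,0,2,1,0,1,2,0,1,0,2,0,0,1,2,0,0,1,0]
Step 11: insert sva at [7, 15, 31] -> counters=[1,0,3,1,0,0,0,2,0,0,1,1,0,0,0,2,0,0,0,0,0,0,0,0,0,0,2,0,2,1,0,2,2,0,1,0,2,0,0,1,2,0,0,1,0]
Step 12: insert qz at [3, 11, 43] -> counters=[1,0,3,2,0,0,0,2,0,0,1,2,0,0,0,2,0,0,0,0,0,0,0,0,0,0,2,0,2,1,0,2,2,0,1,0,2,0,0,1,2,0,0,2,0]
Step 13: insert t at [2, 10, 34] -> counters=[1,0,4,2,0,0,0,2,0,0,2,2,0,0,0,2,0,0,0,0,0,0,0,0,0,0,2,0,2,1,0,2,2,0,2,0,2,0,0,1,2,0,0,2,0]
Step 14: delete ett at [26, 28, 40] -> counters=[1,0,4,2,0,0,0,2,0,0,2,2,0,0,0,2,0,0,0,0,0,0,0,0,0,0,1,0,1,1,0,2,2,0,2,0,2,0,0,1,1,0,0,2,0]
Step 15: delete nh at [0, 29, 39] -> counters=[0,0,4,2,0,0,0,2,0,0,2,2,0,0,0,2,0,0,0,0,0,0,0,0,0,0,1,0,1,0,0,2,2,0,2,0,2,0,0,0,1,0,0,2,0]
Step 16: insert nh at [0, 29, 39] -> counters=[1,0,4,2,0,0,0,2,0,0,2,2,0,0,0,2,0,0,0,0,0,0,0,0,0,0,1,0,1,1,0,2,2,0,2,0,2,0,0,1,1,0,0,2,0]
Step 17: insert sva at [7, 15, 31] -> counters=[1,0,4,2,0,0,0,3,0,0,2,2,0,0,0,3,0,0,0,0,0,0,0,0,0,0,1,0,1,1,0,3,2,0,2,0,2,0,0,1,1,0,0,2,0]
Query fb: check counters[2]=4 counters[32]=2 counters[36]=2 -> maybe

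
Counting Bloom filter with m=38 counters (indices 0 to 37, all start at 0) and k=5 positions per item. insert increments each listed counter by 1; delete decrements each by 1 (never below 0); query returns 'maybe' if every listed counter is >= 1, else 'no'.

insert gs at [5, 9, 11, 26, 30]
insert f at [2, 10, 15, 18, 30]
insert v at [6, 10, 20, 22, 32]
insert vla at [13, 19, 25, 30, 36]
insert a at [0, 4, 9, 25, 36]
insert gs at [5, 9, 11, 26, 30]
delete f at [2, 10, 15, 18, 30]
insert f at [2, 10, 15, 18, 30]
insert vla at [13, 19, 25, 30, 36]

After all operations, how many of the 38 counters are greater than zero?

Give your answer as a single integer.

Answer: 19

Derivation:
Step 1: insert gs at [5, 9, 11, 26, 30] -> counters=[0,0,0,0,0,1,0,0,0,1,0,1,0,0,0,0,0,0,0,0,0,0,0,0,0,0,1,0,0,0,1,0,0,0,0,0,0,0]
Step 2: insert f at [2, 10, 15, 18, 30] -> counters=[0,0,1,0,0,1,0,0,0,1,1,1,0,0,0,1,0,0,1,0,0,0,0,0,0,0,1,0,0,0,2,0,0,0,0,0,0,0]
Step 3: insert v at [6, 10, 20, 22, 32] -> counters=[0,0,1,0,0,1,1,0,0,1,2,1,0,0,0,1,0,0,1,0,1,0,1,0,0,0,1,0,0,0,2,0,1,0,0,0,0,0]
Step 4: insert vla at [13, 19, 25, 30, 36] -> counters=[0,0,1,0,0,1,1,0,0,1,2,1,0,1,0,1,0,0,1,1,1,0,1,0,0,1,1,0,0,0,3,0,1,0,0,0,1,0]
Step 5: insert a at [0, 4, 9, 25, 36] -> counters=[1,0,1,0,1,1,1,0,0,2,2,1,0,1,0,1,0,0,1,1,1,0,1,0,0,2,1,0,0,0,3,0,1,0,0,0,2,0]
Step 6: insert gs at [5, 9, 11, 26, 30] -> counters=[1,0,1,0,1,2,1,0,0,3,2,2,0,1,0,1,0,0,1,1,1,0,1,0,0,2,2,0,0,0,4,0,1,0,0,0,2,0]
Step 7: delete f at [2, 10, 15, 18, 30] -> counters=[1,0,0,0,1,2,1,0,0,3,1,2,0,1,0,0,0,0,0,1,1,0,1,0,0,2,2,0,0,0,3,0,1,0,0,0,2,0]
Step 8: insert f at [2, 10, 15, 18, 30] -> counters=[1,0,1,0,1,2,1,0,0,3,2,2,0,1,0,1,0,0,1,1,1,0,1,0,0,2,2,0,0,0,4,0,1,0,0,0,2,0]
Step 9: insert vla at [13, 19, 25, 30, 36] -> counters=[1,0,1,0,1,2,1,0,0,3,2,2,0,2,0,1,0,0,1,2,1,0,1,0,0,3,2,0,0,0,5,0,1,0,0,0,3,0]
Final counters=[1,0,1,0,1,2,1,0,0,3,2,2,0,2,0,1,0,0,1,2,1,0,1,0,0,3,2,0,0,0,5,0,1,0,0,0,3,0] -> 19 nonzero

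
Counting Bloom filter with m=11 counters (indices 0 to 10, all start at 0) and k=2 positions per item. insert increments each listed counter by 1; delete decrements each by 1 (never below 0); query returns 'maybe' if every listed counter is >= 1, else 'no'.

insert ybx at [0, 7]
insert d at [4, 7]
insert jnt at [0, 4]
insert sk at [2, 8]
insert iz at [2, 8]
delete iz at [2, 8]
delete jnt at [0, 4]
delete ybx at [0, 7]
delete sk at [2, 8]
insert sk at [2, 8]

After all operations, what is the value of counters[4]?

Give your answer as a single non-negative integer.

Step 1: insert ybx at [0, 7] -> counters=[1,0,0,0,0,0,0,1,0,0,0]
Step 2: insert d at [4, 7] -> counters=[1,0,0,0,1,0,0,2,0,0,0]
Step 3: insert jnt at [0, 4] -> counters=[2,0,0,0,2,0,0,2,0,0,0]
Step 4: insert sk at [2, 8] -> counters=[2,0,1,0,2,0,0,2,1,0,0]
Step 5: insert iz at [2, 8] -> counters=[2,0,2,0,2,0,0,2,2,0,0]
Step 6: delete iz at [2, 8] -> counters=[2,0,1,0,2,0,0,2,1,0,0]
Step 7: delete jnt at [0, 4] -> counters=[1,0,1,0,1,0,0,2,1,0,0]
Step 8: delete ybx at [0, 7] -> counters=[0,0,1,0,1,0,0,1,1,0,0]
Step 9: delete sk at [2, 8] -> counters=[0,0,0,0,1,0,0,1,0,0,0]
Step 10: insert sk at [2, 8] -> counters=[0,0,1,0,1,0,0,1,1,0,0]
Final counters=[0,0,1,0,1,0,0,1,1,0,0] -> counters[4]=1

Answer: 1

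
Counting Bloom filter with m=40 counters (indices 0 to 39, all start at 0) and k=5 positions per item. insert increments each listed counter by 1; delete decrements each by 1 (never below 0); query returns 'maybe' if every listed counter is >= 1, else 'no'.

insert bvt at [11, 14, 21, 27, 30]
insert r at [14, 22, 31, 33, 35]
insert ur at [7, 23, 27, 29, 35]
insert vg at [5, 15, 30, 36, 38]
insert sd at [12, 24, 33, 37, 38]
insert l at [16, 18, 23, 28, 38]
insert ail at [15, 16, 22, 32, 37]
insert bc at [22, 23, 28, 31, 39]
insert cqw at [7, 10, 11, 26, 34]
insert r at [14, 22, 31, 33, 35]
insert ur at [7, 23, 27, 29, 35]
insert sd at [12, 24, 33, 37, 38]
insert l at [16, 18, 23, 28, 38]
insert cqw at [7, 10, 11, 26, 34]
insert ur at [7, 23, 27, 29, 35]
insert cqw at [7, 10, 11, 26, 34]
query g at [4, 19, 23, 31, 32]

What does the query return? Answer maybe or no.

Answer: no

Derivation:
Step 1: insert bvt at [11, 14, 21, 27, 30] -> counters=[0,0,0,0,0,0,0,0,0,0,0,1,0,0,1,0,0,0,0,0,0,1,0,0,0,0,0,1,0,0,1,0,0,0,0,0,0,0,0,0]
Step 2: insert r at [14, 22, 31, 33, 35] -> counters=[0,0,0,0,0,0,0,0,0,0,0,1,0,0,2,0,0,0,0,0,0,1,1,0,0,0,0,1,0,0,1,1,0,1,0,1,0,0,0,0]
Step 3: insert ur at [7, 23, 27, 29, 35] -> counters=[0,0,0,0,0,0,0,1,0,0,0,1,0,0,2,0,0,0,0,0,0,1,1,1,0,0,0,2,0,1,1,1,0,1,0,2,0,0,0,0]
Step 4: insert vg at [5, 15, 30, 36, 38] -> counters=[0,0,0,0,0,1,0,1,0,0,0,1,0,0,2,1,0,0,0,0,0,1,1,1,0,0,0,2,0,1,2,1,0,1,0,2,1,0,1,0]
Step 5: insert sd at [12, 24, 33, 37, 38] -> counters=[0,0,0,0,0,1,0,1,0,0,0,1,1,0,2,1,0,0,0,0,0,1,1,1,1,0,0,2,0,1,2,1,0,2,0,2,1,1,2,0]
Step 6: insert l at [16, 18, 23, 28, 38] -> counters=[0,0,0,0,0,1,0,1,0,0,0,1,1,0,2,1,1,0,1,0,0,1,1,2,1,0,0,2,1,1,2,1,0,2,0,2,1,1,3,0]
Step 7: insert ail at [15, 16, 22, 32, 37] -> counters=[0,0,0,0,0,1,0,1,0,0,0,1,1,0,2,2,2,0,1,0,0,1,2,2,1,0,0,2,1,1,2,1,1,2,0,2,1,2,3,0]
Step 8: insert bc at [22, 23, 28, 31, 39] -> counters=[0,0,0,0,0,1,0,1,0,0,0,1,1,0,2,2,2,0,1,0,0,1,3,3,1,0,0,2,2,1,2,2,1,2,0,2,1,2,3,1]
Step 9: insert cqw at [7, 10, 11, 26, 34] -> counters=[0,0,0,0,0,1,0,2,0,0,1,2,1,0,2,2,2,0,1,0,0,1,3,3,1,0,1,2,2,1,2,2,1,2,1,2,1,2,3,1]
Step 10: insert r at [14, 22, 31, 33, 35] -> counters=[0,0,0,0,0,1,0,2,0,0,1,2,1,0,3,2,2,0,1,0,0,1,4,3,1,0,1,2,2,1,2,3,1,3,1,3,1,2,3,1]
Step 11: insert ur at [7, 23, 27, 29, 35] -> counters=[0,0,0,0,0,1,0,3,0,0,1,2,1,0,3,2,2,0,1,0,0,1,4,4,1,0,1,3,2,2,2,3,1,3,1,4,1,2,3,1]
Step 12: insert sd at [12, 24, 33, 37, 38] -> counters=[0,0,0,0,0,1,0,3,0,0,1,2,2,0,3,2,2,0,1,0,0,1,4,4,2,0,1,3,2,2,2,3,1,4,1,4,1,3,4,1]
Step 13: insert l at [16, 18, 23, 28, 38] -> counters=[0,0,0,0,0,1,0,3,0,0,1,2,2,0,3,2,3,0,2,0,0,1,4,5,2,0,1,3,3,2,2,3,1,4,1,4,1,3,5,1]
Step 14: insert cqw at [7, 10, 11, 26, 34] -> counters=[0,0,0,0,0,1,0,4,0,0,2,3,2,0,3,2,3,0,2,0,0,1,4,5,2,0,2,3,3,2,2,3,1,4,2,4,1,3,5,1]
Step 15: insert ur at [7, 23, 27, 29, 35] -> counters=[0,0,0,0,0,1,0,5,0,0,2,3,2,0,3,2,3,0,2,0,0,1,4,6,2,0,2,4,3,3,2,3,1,4,2,5,1,3,5,1]
Step 16: insert cqw at [7, 10, 11, 26, 34] -> counters=[0,0,0,0,0,1,0,6,0,0,3,4,2,0,3,2,3,0,2,0,0,1,4,6,2,0,3,4,3,3,2,3,1,4,3,5,1,3,5,1]
Query g: check counters[4]=0 counters[19]=0 counters[23]=6 counters[31]=3 counters[32]=1 -> no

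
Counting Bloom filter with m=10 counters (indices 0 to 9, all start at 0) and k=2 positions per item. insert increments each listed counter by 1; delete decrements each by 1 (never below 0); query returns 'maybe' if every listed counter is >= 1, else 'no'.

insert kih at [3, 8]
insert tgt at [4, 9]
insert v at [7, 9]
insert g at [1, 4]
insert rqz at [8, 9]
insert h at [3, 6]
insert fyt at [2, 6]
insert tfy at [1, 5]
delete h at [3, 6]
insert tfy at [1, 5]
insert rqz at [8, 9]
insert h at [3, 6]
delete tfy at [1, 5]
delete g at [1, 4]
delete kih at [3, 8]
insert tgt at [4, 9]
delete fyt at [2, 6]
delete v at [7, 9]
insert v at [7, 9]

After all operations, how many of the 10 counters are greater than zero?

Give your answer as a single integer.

Step 1: insert kih at [3, 8] -> counters=[0,0,0,1,0,0,0,0,1,0]
Step 2: insert tgt at [4, 9] -> counters=[0,0,0,1,1,0,0,0,1,1]
Step 3: insert v at [7, 9] -> counters=[0,0,0,1,1,0,0,1,1,2]
Step 4: insert g at [1, 4] -> counters=[0,1,0,1,2,0,0,1,1,2]
Step 5: insert rqz at [8, 9] -> counters=[0,1,0,1,2,0,0,1,2,3]
Step 6: insert h at [3, 6] -> counters=[0,1,0,2,2,0,1,1,2,3]
Step 7: insert fyt at [2, 6] -> counters=[0,1,1,2,2,0,2,1,2,3]
Step 8: insert tfy at [1, 5] -> counters=[0,2,1,2,2,1,2,1,2,3]
Step 9: delete h at [3, 6] -> counters=[0,2,1,1,2,1,1,1,2,3]
Step 10: insert tfy at [1, 5] -> counters=[0,3,1,1,2,2,1,1,2,3]
Step 11: insert rqz at [8, 9] -> counters=[0,3,1,1,2,2,1,1,3,4]
Step 12: insert h at [3, 6] -> counters=[0,3,1,2,2,2,2,1,3,4]
Step 13: delete tfy at [1, 5] -> counters=[0,2,1,2,2,1,2,1,3,4]
Step 14: delete g at [1, 4] -> counters=[0,1,1,2,1,1,2,1,3,4]
Step 15: delete kih at [3, 8] -> counters=[0,1,1,1,1,1,2,1,2,4]
Step 16: insert tgt at [4, 9] -> counters=[0,1,1,1,2,1,2,1,2,5]
Step 17: delete fyt at [2, 6] -> counters=[0,1,0,1,2,1,1,1,2,5]
Step 18: delete v at [7, 9] -> counters=[0,1,0,1,2,1,1,0,2,4]
Step 19: insert v at [7, 9] -> counters=[0,1,0,1,2,1,1,1,2,5]
Final counters=[0,1,0,1,2,1,1,1,2,5] -> 8 nonzero

Answer: 8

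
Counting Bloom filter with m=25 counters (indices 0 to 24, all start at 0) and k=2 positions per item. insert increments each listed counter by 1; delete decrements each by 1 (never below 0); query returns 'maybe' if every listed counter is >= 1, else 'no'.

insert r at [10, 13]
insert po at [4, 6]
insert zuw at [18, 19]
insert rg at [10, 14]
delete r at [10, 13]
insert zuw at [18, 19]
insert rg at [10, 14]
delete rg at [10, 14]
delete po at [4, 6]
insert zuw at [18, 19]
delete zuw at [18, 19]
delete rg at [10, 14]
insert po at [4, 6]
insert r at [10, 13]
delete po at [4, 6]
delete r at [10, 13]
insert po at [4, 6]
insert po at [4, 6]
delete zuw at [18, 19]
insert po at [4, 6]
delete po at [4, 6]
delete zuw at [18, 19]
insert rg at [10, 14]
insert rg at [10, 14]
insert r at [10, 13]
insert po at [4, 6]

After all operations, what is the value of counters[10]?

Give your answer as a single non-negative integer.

Answer: 3

Derivation:
Step 1: insert r at [10, 13] -> counters=[0,0,0,0,0,0,0,0,0,0,1,0,0,1,0,0,0,0,0,0,0,0,0,0,0]
Step 2: insert po at [4, 6] -> counters=[0,0,0,0,1,0,1,0,0,0,1,0,0,1,0,0,0,0,0,0,0,0,0,0,0]
Step 3: insert zuw at [18, 19] -> counters=[0,0,0,0,1,0,1,0,0,0,1,0,0,1,0,0,0,0,1,1,0,0,0,0,0]
Step 4: insert rg at [10, 14] -> counters=[0,0,0,0,1,0,1,0,0,0,2,0,0,1,1,0,0,0,1,1,0,0,0,0,0]
Step 5: delete r at [10, 13] -> counters=[0,0,0,0,1,0,1,0,0,0,1,0,0,0,1,0,0,0,1,1,0,0,0,0,0]
Step 6: insert zuw at [18, 19] -> counters=[0,0,0,0,1,0,1,0,0,0,1,0,0,0,1,0,0,0,2,2,0,0,0,0,0]
Step 7: insert rg at [10, 14] -> counters=[0,0,0,0,1,0,1,0,0,0,2,0,0,0,2,0,0,0,2,2,0,0,0,0,0]
Step 8: delete rg at [10, 14] -> counters=[0,0,0,0,1,0,1,0,0,0,1,0,0,0,1,0,0,0,2,2,0,0,0,0,0]
Step 9: delete po at [4, 6] -> counters=[0,0,0,0,0,0,0,0,0,0,1,0,0,0,1,0,0,0,2,2,0,0,0,0,0]
Step 10: insert zuw at [18, 19] -> counters=[0,0,0,0,0,0,0,0,0,0,1,0,0,0,1,0,0,0,3,3,0,0,0,0,0]
Step 11: delete zuw at [18, 19] -> counters=[0,0,0,0,0,0,0,0,0,0,1,0,0,0,1,0,0,0,2,2,0,0,0,0,0]
Step 12: delete rg at [10, 14] -> counters=[0,0,0,0,0,0,0,0,0,0,0,0,0,0,0,0,0,0,2,2,0,0,0,0,0]
Step 13: insert po at [4, 6] -> counters=[0,0,0,0,1,0,1,0,0,0,0,0,0,0,0,0,0,0,2,2,0,0,0,0,0]
Step 14: insert r at [10, 13] -> counters=[0,0,0,0,1,0,1,0,0,0,1,0,0,1,0,0,0,0,2,2,0,0,0,0,0]
Step 15: delete po at [4, 6] -> counters=[0,0,0,0,0,0,0,0,0,0,1,0,0,1,0,0,0,0,2,2,0,0,0,0,0]
Step 16: delete r at [10, 13] -> counters=[0,0,0,0,0,0,0,0,0,0,0,0,0,0,0,0,0,0,2,2,0,0,0,0,0]
Step 17: insert po at [4, 6] -> counters=[0,0,0,0,1,0,1,0,0,0,0,0,0,0,0,0,0,0,2,2,0,0,0,0,0]
Step 18: insert po at [4, 6] -> counters=[0,0,0,0,2,0,2,0,0,0,0,0,0,0,0,0,0,0,2,2,0,0,0,0,0]
Step 19: delete zuw at [18, 19] -> counters=[0,0,0,0,2,0,2,0,0,0,0,0,0,0,0,0,0,0,1,1,0,0,0,0,0]
Step 20: insert po at [4, 6] -> counters=[0,0,0,0,3,0,3,0,0,0,0,0,0,0,0,0,0,0,1,1,0,0,0,0,0]
Step 21: delete po at [4, 6] -> counters=[0,0,0,0,2,0,2,0,0,0,0,0,0,0,0,0,0,0,1,1,0,0,0,0,0]
Step 22: delete zuw at [18, 19] -> counters=[0,0,0,0,2,0,2,0,0,0,0,0,0,0,0,0,0,0,0,0,0,0,0,0,0]
Step 23: insert rg at [10, 14] -> counters=[0,0,0,0,2,0,2,0,0,0,1,0,0,0,1,0,0,0,0,0,0,0,0,0,0]
Step 24: insert rg at [10, 14] -> counters=[0,0,0,0,2,0,2,0,0,0,2,0,0,0,2,0,0,0,0,0,0,0,0,0,0]
Step 25: insert r at [10, 13] -> counters=[0,0,0,0,2,0,2,0,0,0,3,0,0,1,2,0,0,0,0,0,0,0,0,0,0]
Step 26: insert po at [4, 6] -> counters=[0,0,0,0,3,0,3,0,0,0,3,0,0,1,2,0,0,0,0,0,0,0,0,0,0]
Final counters=[0,0,0,0,3,0,3,0,0,0,3,0,0,1,2,0,0,0,0,0,0,0,0,0,0] -> counters[10]=3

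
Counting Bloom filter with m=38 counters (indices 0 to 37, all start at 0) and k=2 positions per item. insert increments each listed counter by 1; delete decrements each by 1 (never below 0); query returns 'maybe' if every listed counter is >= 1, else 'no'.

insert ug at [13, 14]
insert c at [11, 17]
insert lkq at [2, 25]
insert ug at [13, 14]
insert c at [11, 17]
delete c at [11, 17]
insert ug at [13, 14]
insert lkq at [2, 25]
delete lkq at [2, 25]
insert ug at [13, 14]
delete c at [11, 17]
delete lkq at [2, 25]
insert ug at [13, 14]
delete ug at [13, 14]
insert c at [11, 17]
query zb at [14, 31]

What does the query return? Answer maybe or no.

Answer: no

Derivation:
Step 1: insert ug at [13, 14] -> counters=[0,0,0,0,0,0,0,0,0,0,0,0,0,1,1,0,0,0,0,0,0,0,0,0,0,0,0,0,0,0,0,0,0,0,0,0,0,0]
Step 2: insert c at [11, 17] -> counters=[0,0,0,0,0,0,0,0,0,0,0,1,0,1,1,0,0,1,0,0,0,0,0,0,0,0,0,0,0,0,0,0,0,0,0,0,0,0]
Step 3: insert lkq at [2, 25] -> counters=[0,0,1,0,0,0,0,0,0,0,0,1,0,1,1,0,0,1,0,0,0,0,0,0,0,1,0,0,0,0,0,0,0,0,0,0,0,0]
Step 4: insert ug at [13, 14] -> counters=[0,0,1,0,0,0,0,0,0,0,0,1,0,2,2,0,0,1,0,0,0,0,0,0,0,1,0,0,0,0,0,0,0,0,0,0,0,0]
Step 5: insert c at [11, 17] -> counters=[0,0,1,0,0,0,0,0,0,0,0,2,0,2,2,0,0,2,0,0,0,0,0,0,0,1,0,0,0,0,0,0,0,0,0,0,0,0]
Step 6: delete c at [11, 17] -> counters=[0,0,1,0,0,0,0,0,0,0,0,1,0,2,2,0,0,1,0,0,0,0,0,0,0,1,0,0,0,0,0,0,0,0,0,0,0,0]
Step 7: insert ug at [13, 14] -> counters=[0,0,1,0,0,0,0,0,0,0,0,1,0,3,3,0,0,1,0,0,0,0,0,0,0,1,0,0,0,0,0,0,0,0,0,0,0,0]
Step 8: insert lkq at [2, 25] -> counters=[0,0,2,0,0,0,0,0,0,0,0,1,0,3,3,0,0,1,0,0,0,0,0,0,0,2,0,0,0,0,0,0,0,0,0,0,0,0]
Step 9: delete lkq at [2, 25] -> counters=[0,0,1,0,0,0,0,0,0,0,0,1,0,3,3,0,0,1,0,0,0,0,0,0,0,1,0,0,0,0,0,0,0,0,0,0,0,0]
Step 10: insert ug at [13, 14] -> counters=[0,0,1,0,0,0,0,0,0,0,0,1,0,4,4,0,0,1,0,0,0,0,0,0,0,1,0,0,0,0,0,0,0,0,0,0,0,0]
Step 11: delete c at [11, 17] -> counters=[0,0,1,0,0,0,0,0,0,0,0,0,0,4,4,0,0,0,0,0,0,0,0,0,0,1,0,0,0,0,0,0,0,0,0,0,0,0]
Step 12: delete lkq at [2, 25] -> counters=[0,0,0,0,0,0,0,0,0,0,0,0,0,4,4,0,0,0,0,0,0,0,0,0,0,0,0,0,0,0,0,0,0,0,0,0,0,0]
Step 13: insert ug at [13, 14] -> counters=[0,0,0,0,0,0,0,0,0,0,0,0,0,5,5,0,0,0,0,0,0,0,0,0,0,0,0,0,0,0,0,0,0,0,0,0,0,0]
Step 14: delete ug at [13, 14] -> counters=[0,0,0,0,0,0,0,0,0,0,0,0,0,4,4,0,0,0,0,0,0,0,0,0,0,0,0,0,0,0,0,0,0,0,0,0,0,0]
Step 15: insert c at [11, 17] -> counters=[0,0,0,0,0,0,0,0,0,0,0,1,0,4,4,0,0,1,0,0,0,0,0,0,0,0,0,0,0,0,0,0,0,0,0,0,0,0]
Query zb: check counters[14]=4 counters[31]=0 -> no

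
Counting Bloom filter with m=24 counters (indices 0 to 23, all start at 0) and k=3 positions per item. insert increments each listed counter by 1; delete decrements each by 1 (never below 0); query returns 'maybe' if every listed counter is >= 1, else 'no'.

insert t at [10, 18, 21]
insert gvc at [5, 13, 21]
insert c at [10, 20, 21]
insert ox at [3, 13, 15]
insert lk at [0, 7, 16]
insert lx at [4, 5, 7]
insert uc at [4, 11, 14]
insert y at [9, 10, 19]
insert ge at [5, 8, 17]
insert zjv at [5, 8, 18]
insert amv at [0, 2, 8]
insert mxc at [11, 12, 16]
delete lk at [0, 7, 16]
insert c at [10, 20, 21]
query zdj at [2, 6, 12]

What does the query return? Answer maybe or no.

Answer: no

Derivation:
Step 1: insert t at [10, 18, 21] -> counters=[0,0,0,0,0,0,0,0,0,0,1,0,0,0,0,0,0,0,1,0,0,1,0,0]
Step 2: insert gvc at [5, 13, 21] -> counters=[0,0,0,0,0,1,0,0,0,0,1,0,0,1,0,0,0,0,1,0,0,2,0,0]
Step 3: insert c at [10, 20, 21] -> counters=[0,0,0,0,0,1,0,0,0,0,2,0,0,1,0,0,0,0,1,0,1,3,0,0]
Step 4: insert ox at [3, 13, 15] -> counters=[0,0,0,1,0,1,0,0,0,0,2,0,0,2,0,1,0,0,1,0,1,3,0,0]
Step 5: insert lk at [0, 7, 16] -> counters=[1,0,0,1,0,1,0,1,0,0,2,0,0,2,0,1,1,0,1,0,1,3,0,0]
Step 6: insert lx at [4, 5, 7] -> counters=[1,0,0,1,1,2,0,2,0,0,2,0,0,2,0,1,1,0,1,0,1,3,0,0]
Step 7: insert uc at [4, 11, 14] -> counters=[1,0,0,1,2,2,0,2,0,0,2,1,0,2,1,1,1,0,1,0,1,3,0,0]
Step 8: insert y at [9, 10, 19] -> counters=[1,0,0,1,2,2,0,2,0,1,3,1,0,2,1,1,1,0,1,1,1,3,0,0]
Step 9: insert ge at [5, 8, 17] -> counters=[1,0,0,1,2,3,0,2,1,1,3,1,0,2,1,1,1,1,1,1,1,3,0,0]
Step 10: insert zjv at [5, 8, 18] -> counters=[1,0,0,1,2,4,0,2,2,1,3,1,0,2,1,1,1,1,2,1,1,3,0,0]
Step 11: insert amv at [0, 2, 8] -> counters=[2,0,1,1,2,4,0,2,3,1,3,1,0,2,1,1,1,1,2,1,1,3,0,0]
Step 12: insert mxc at [11, 12, 16] -> counters=[2,0,1,1,2,4,0,2,3,1,3,2,1,2,1,1,2,1,2,1,1,3,0,0]
Step 13: delete lk at [0, 7, 16] -> counters=[1,0,1,1,2,4,0,1,3,1,3,2,1,2,1,1,1,1,2,1,1,3,0,0]
Step 14: insert c at [10, 20, 21] -> counters=[1,0,1,1,2,4,0,1,3,1,4,2,1,2,1,1,1,1,2,1,2,4,0,0]
Query zdj: check counters[2]=1 counters[6]=0 counters[12]=1 -> no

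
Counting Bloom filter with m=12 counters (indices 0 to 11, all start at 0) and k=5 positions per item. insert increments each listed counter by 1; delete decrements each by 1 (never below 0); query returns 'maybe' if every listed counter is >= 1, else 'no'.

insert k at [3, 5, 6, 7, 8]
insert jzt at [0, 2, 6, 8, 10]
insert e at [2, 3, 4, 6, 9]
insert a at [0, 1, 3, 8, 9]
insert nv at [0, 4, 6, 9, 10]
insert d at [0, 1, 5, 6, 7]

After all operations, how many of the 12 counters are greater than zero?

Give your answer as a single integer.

Answer: 11

Derivation:
Step 1: insert k at [3, 5, 6, 7, 8] -> counters=[0,0,0,1,0,1,1,1,1,0,0,0]
Step 2: insert jzt at [0, 2, 6, 8, 10] -> counters=[1,0,1,1,0,1,2,1,2,0,1,0]
Step 3: insert e at [2, 3, 4, 6, 9] -> counters=[1,0,2,2,1,1,3,1,2,1,1,0]
Step 4: insert a at [0, 1, 3, 8, 9] -> counters=[2,1,2,3,1,1,3,1,3,2,1,0]
Step 5: insert nv at [0, 4, 6, 9, 10] -> counters=[3,1,2,3,2,1,4,1,3,3,2,0]
Step 6: insert d at [0, 1, 5, 6, 7] -> counters=[4,2,2,3,2,2,5,2,3,3,2,0]
Final counters=[4,2,2,3,2,2,5,2,3,3,2,0] -> 11 nonzero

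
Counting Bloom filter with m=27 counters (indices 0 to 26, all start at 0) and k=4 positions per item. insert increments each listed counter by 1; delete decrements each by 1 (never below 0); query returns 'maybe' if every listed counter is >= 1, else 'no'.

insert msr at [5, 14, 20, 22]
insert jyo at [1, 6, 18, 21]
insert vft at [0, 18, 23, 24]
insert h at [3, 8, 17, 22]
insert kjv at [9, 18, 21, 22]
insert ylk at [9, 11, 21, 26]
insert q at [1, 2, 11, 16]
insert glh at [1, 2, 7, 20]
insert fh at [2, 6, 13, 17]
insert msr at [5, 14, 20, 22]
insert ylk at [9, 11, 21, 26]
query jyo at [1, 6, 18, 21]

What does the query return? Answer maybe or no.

Answer: maybe

Derivation:
Step 1: insert msr at [5, 14, 20, 22] -> counters=[0,0,0,0,0,1,0,0,0,0,0,0,0,0,1,0,0,0,0,0,1,0,1,0,0,0,0]
Step 2: insert jyo at [1, 6, 18, 21] -> counters=[0,1,0,0,0,1,1,0,0,0,0,0,0,0,1,0,0,0,1,0,1,1,1,0,0,0,0]
Step 3: insert vft at [0, 18, 23, 24] -> counters=[1,1,0,0,0,1,1,0,0,0,0,0,0,0,1,0,0,0,2,0,1,1,1,1,1,0,0]
Step 4: insert h at [3, 8, 17, 22] -> counters=[1,1,0,1,0,1,1,0,1,0,0,0,0,0,1,0,0,1,2,0,1,1,2,1,1,0,0]
Step 5: insert kjv at [9, 18, 21, 22] -> counters=[1,1,0,1,0,1,1,0,1,1,0,0,0,0,1,0,0,1,3,0,1,2,3,1,1,0,0]
Step 6: insert ylk at [9, 11, 21, 26] -> counters=[1,1,0,1,0,1,1,0,1,2,0,1,0,0,1,0,0,1,3,0,1,3,3,1,1,0,1]
Step 7: insert q at [1, 2, 11, 16] -> counters=[1,2,1,1,0,1,1,0,1,2,0,2,0,0,1,0,1,1,3,0,1,3,3,1,1,0,1]
Step 8: insert glh at [1, 2, 7, 20] -> counters=[1,3,2,1,0,1,1,1,1,2,0,2,0,0,1,0,1,1,3,0,2,3,3,1,1,0,1]
Step 9: insert fh at [2, 6, 13, 17] -> counters=[1,3,3,1,0,1,2,1,1,2,0,2,0,1,1,0,1,2,3,0,2,3,3,1,1,0,1]
Step 10: insert msr at [5, 14, 20, 22] -> counters=[1,3,3,1,0,2,2,1,1,2,0,2,0,1,2,0,1,2,3,0,3,3,4,1,1,0,1]
Step 11: insert ylk at [9, 11, 21, 26] -> counters=[1,3,3,1,0,2,2,1,1,3,0,3,0,1,2,0,1,2,3,0,3,4,4,1,1,0,2]
Query jyo: check counters[1]=3 counters[6]=2 counters[18]=3 counters[21]=4 -> maybe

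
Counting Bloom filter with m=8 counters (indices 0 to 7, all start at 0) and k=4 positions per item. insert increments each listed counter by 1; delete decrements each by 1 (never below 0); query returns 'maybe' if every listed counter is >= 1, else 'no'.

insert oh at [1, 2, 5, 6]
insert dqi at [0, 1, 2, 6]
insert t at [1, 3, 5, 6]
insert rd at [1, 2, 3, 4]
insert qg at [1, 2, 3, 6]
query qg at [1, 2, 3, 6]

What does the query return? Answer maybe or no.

Answer: maybe

Derivation:
Step 1: insert oh at [1, 2, 5, 6] -> counters=[0,1,1,0,0,1,1,0]
Step 2: insert dqi at [0, 1, 2, 6] -> counters=[1,2,2,0,0,1,2,0]
Step 3: insert t at [1, 3, 5, 6] -> counters=[1,3,2,1,0,2,3,0]
Step 4: insert rd at [1, 2, 3, 4] -> counters=[1,4,3,2,1,2,3,0]
Step 5: insert qg at [1, 2, 3, 6] -> counters=[1,5,4,3,1,2,4,0]
Query qg: check counters[1]=5 counters[2]=4 counters[3]=3 counters[6]=4 -> maybe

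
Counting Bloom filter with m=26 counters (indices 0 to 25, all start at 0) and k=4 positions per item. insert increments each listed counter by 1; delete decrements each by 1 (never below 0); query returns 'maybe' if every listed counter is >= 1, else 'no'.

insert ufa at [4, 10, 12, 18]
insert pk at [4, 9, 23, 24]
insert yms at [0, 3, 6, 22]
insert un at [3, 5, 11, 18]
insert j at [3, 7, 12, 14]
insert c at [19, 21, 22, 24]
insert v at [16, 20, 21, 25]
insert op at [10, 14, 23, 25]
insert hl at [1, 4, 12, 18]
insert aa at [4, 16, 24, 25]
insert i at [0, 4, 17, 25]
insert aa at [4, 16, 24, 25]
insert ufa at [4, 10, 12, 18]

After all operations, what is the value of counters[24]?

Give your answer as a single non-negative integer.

Step 1: insert ufa at [4, 10, 12, 18] -> counters=[0,0,0,0,1,0,0,0,0,0,1,0,1,0,0,0,0,0,1,0,0,0,0,0,0,0]
Step 2: insert pk at [4, 9, 23, 24] -> counters=[0,0,0,0,2,0,0,0,0,1,1,0,1,0,0,0,0,0,1,0,0,0,0,1,1,0]
Step 3: insert yms at [0, 3, 6, 22] -> counters=[1,0,0,1,2,0,1,0,0,1,1,0,1,0,0,0,0,0,1,0,0,0,1,1,1,0]
Step 4: insert un at [3, 5, 11, 18] -> counters=[1,0,0,2,2,1,1,0,0,1,1,1,1,0,0,0,0,0,2,0,0,0,1,1,1,0]
Step 5: insert j at [3, 7, 12, 14] -> counters=[1,0,0,3,2,1,1,1,0,1,1,1,2,0,1,0,0,0,2,0,0,0,1,1,1,0]
Step 6: insert c at [19, 21, 22, 24] -> counters=[1,0,0,3,2,1,1,1,0,1,1,1,2,0,1,0,0,0,2,1,0,1,2,1,2,0]
Step 7: insert v at [16, 20, 21, 25] -> counters=[1,0,0,3,2,1,1,1,0,1,1,1,2,0,1,0,1,0,2,1,1,2,2,1,2,1]
Step 8: insert op at [10, 14, 23, 25] -> counters=[1,0,0,3,2,1,1,1,0,1,2,1,2,0,2,0,1,0,2,1,1,2,2,2,2,2]
Step 9: insert hl at [1, 4, 12, 18] -> counters=[1,1,0,3,3,1,1,1,0,1,2,1,3,0,2,0,1,0,3,1,1,2,2,2,2,2]
Step 10: insert aa at [4, 16, 24, 25] -> counters=[1,1,0,3,4,1,1,1,0,1,2,1,3,0,2,0,2,0,3,1,1,2,2,2,3,3]
Step 11: insert i at [0, 4, 17, 25] -> counters=[2,1,0,3,5,1,1,1,0,1,2,1,3,0,2,0,2,1,3,1,1,2,2,2,3,4]
Step 12: insert aa at [4, 16, 24, 25] -> counters=[2,1,0,3,6,1,1,1,0,1,2,1,3,0,2,0,3,1,3,1,1,2,2,2,4,5]
Step 13: insert ufa at [4, 10, 12, 18] -> counters=[2,1,0,3,7,1,1,1,0,1,3,1,4,0,2,0,3,1,4,1,1,2,2,2,4,5]
Final counters=[2,1,0,3,7,1,1,1,0,1,3,1,4,0,2,0,3,1,4,1,1,2,2,2,4,5] -> counters[24]=4

Answer: 4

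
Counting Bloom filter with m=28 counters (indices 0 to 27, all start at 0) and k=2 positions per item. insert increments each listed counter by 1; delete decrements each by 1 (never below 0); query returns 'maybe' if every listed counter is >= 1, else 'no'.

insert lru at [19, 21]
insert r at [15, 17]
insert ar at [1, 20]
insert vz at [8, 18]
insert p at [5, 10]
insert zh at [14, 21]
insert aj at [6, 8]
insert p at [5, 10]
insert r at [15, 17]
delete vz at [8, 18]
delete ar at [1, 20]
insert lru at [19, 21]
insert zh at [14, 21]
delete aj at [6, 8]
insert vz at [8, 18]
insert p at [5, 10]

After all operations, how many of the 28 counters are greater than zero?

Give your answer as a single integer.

Answer: 9

Derivation:
Step 1: insert lru at [19, 21] -> counters=[0,0,0,0,0,0,0,0,0,0,0,0,0,0,0,0,0,0,0,1,0,1,0,0,0,0,0,0]
Step 2: insert r at [15, 17] -> counters=[0,0,0,0,0,0,0,0,0,0,0,0,0,0,0,1,0,1,0,1,0,1,0,0,0,0,0,0]
Step 3: insert ar at [1, 20] -> counters=[0,1,0,0,0,0,0,0,0,0,0,0,0,0,0,1,0,1,0,1,1,1,0,0,0,0,0,0]
Step 4: insert vz at [8, 18] -> counters=[0,1,0,0,0,0,0,0,1,0,0,0,0,0,0,1,0,1,1,1,1,1,0,0,0,0,0,0]
Step 5: insert p at [5, 10] -> counters=[0,1,0,0,0,1,0,0,1,0,1,0,0,0,0,1,0,1,1,1,1,1,0,0,0,0,0,0]
Step 6: insert zh at [14, 21] -> counters=[0,1,0,0,0,1,0,0,1,0,1,0,0,0,1,1,0,1,1,1,1,2,0,0,0,0,0,0]
Step 7: insert aj at [6, 8] -> counters=[0,1,0,0,0,1,1,0,2,0,1,0,0,0,1,1,0,1,1,1,1,2,0,0,0,0,0,0]
Step 8: insert p at [5, 10] -> counters=[0,1,0,0,0,2,1,0,2,0,2,0,0,0,1,1,0,1,1,1,1,2,0,0,0,0,0,0]
Step 9: insert r at [15, 17] -> counters=[0,1,0,0,0,2,1,0,2,0,2,0,0,0,1,2,0,2,1,1,1,2,0,0,0,0,0,0]
Step 10: delete vz at [8, 18] -> counters=[0,1,0,0,0,2,1,0,1,0,2,0,0,0,1,2,0,2,0,1,1,2,0,0,0,0,0,0]
Step 11: delete ar at [1, 20] -> counters=[0,0,0,0,0,2,1,0,1,0,2,0,0,0,1,2,0,2,0,1,0,2,0,0,0,0,0,0]
Step 12: insert lru at [19, 21] -> counters=[0,0,0,0,0,2,1,0,1,0,2,0,0,0,1,2,0,2,0,2,0,3,0,0,0,0,0,0]
Step 13: insert zh at [14, 21] -> counters=[0,0,0,0,0,2,1,0,1,0,2,0,0,0,2,2,0,2,0,2,0,4,0,0,0,0,0,0]
Step 14: delete aj at [6, 8] -> counters=[0,0,0,0,0,2,0,0,0,0,2,0,0,0,2,2,0,2,0,2,0,4,0,0,0,0,0,0]
Step 15: insert vz at [8, 18] -> counters=[0,0,0,0,0,2,0,0,1,0,2,0,0,0,2,2,0,2,1,2,0,4,0,0,0,0,0,0]
Step 16: insert p at [5, 10] -> counters=[0,0,0,0,0,3,0,0,1,0,3,0,0,0,2,2,0,2,1,2,0,4,0,0,0,0,0,0]
Final counters=[0,0,0,0,0,3,0,0,1,0,3,0,0,0,2,2,0,2,1,2,0,4,0,0,0,0,0,0] -> 9 nonzero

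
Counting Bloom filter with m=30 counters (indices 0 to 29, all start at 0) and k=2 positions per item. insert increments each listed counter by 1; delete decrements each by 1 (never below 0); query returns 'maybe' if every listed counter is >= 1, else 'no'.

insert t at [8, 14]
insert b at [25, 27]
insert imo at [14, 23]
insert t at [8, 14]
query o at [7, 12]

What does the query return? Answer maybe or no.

Step 1: insert t at [8, 14] -> counters=[0,0,0,0,0,0,0,0,1,0,0,0,0,0,1,0,0,0,0,0,0,0,0,0,0,0,0,0,0,0]
Step 2: insert b at [25, 27] -> counters=[0,0,0,0,0,0,0,0,1,0,0,0,0,0,1,0,0,0,0,0,0,0,0,0,0,1,0,1,0,0]
Step 3: insert imo at [14, 23] -> counters=[0,0,0,0,0,0,0,0,1,0,0,0,0,0,2,0,0,0,0,0,0,0,0,1,0,1,0,1,0,0]
Step 4: insert t at [8, 14] -> counters=[0,0,0,0,0,0,0,0,2,0,0,0,0,0,3,0,0,0,0,0,0,0,0,1,0,1,0,1,0,0]
Query o: check counters[7]=0 counters[12]=0 -> no

Answer: no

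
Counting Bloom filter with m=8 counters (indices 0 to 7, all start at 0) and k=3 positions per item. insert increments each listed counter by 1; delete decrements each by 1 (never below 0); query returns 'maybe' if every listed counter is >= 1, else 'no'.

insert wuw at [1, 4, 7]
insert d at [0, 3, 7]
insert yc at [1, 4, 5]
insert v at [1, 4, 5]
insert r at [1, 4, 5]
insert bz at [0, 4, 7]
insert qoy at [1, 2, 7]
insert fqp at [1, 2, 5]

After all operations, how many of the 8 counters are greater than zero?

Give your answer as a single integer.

Answer: 7

Derivation:
Step 1: insert wuw at [1, 4, 7] -> counters=[0,1,0,0,1,0,0,1]
Step 2: insert d at [0, 3, 7] -> counters=[1,1,0,1,1,0,0,2]
Step 3: insert yc at [1, 4, 5] -> counters=[1,2,0,1,2,1,0,2]
Step 4: insert v at [1, 4, 5] -> counters=[1,3,0,1,3,2,0,2]
Step 5: insert r at [1, 4, 5] -> counters=[1,4,0,1,4,3,0,2]
Step 6: insert bz at [0, 4, 7] -> counters=[2,4,0,1,5,3,0,3]
Step 7: insert qoy at [1, 2, 7] -> counters=[2,5,1,1,5,3,0,4]
Step 8: insert fqp at [1, 2, 5] -> counters=[2,6,2,1,5,4,0,4]
Final counters=[2,6,2,1,5,4,0,4] -> 7 nonzero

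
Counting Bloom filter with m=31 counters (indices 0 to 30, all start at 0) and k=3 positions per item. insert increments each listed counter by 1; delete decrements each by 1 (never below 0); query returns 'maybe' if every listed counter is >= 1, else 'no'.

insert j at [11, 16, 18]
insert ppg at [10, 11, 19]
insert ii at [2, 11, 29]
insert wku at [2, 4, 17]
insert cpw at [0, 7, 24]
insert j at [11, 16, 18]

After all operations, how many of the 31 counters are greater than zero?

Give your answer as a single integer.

Answer: 12

Derivation:
Step 1: insert j at [11, 16, 18] -> counters=[0,0,0,0,0,0,0,0,0,0,0,1,0,0,0,0,1,0,1,0,0,0,0,0,0,0,0,0,0,0,0]
Step 2: insert ppg at [10, 11, 19] -> counters=[0,0,0,0,0,0,0,0,0,0,1,2,0,0,0,0,1,0,1,1,0,0,0,0,0,0,0,0,0,0,0]
Step 3: insert ii at [2, 11, 29] -> counters=[0,0,1,0,0,0,0,0,0,0,1,3,0,0,0,0,1,0,1,1,0,0,0,0,0,0,0,0,0,1,0]
Step 4: insert wku at [2, 4, 17] -> counters=[0,0,2,0,1,0,0,0,0,0,1,3,0,0,0,0,1,1,1,1,0,0,0,0,0,0,0,0,0,1,0]
Step 5: insert cpw at [0, 7, 24] -> counters=[1,0,2,0,1,0,0,1,0,0,1,3,0,0,0,0,1,1,1,1,0,0,0,0,1,0,0,0,0,1,0]
Step 6: insert j at [11, 16, 18] -> counters=[1,0,2,0,1,0,0,1,0,0,1,4,0,0,0,0,2,1,2,1,0,0,0,0,1,0,0,0,0,1,0]
Final counters=[1,0,2,0,1,0,0,1,0,0,1,4,0,0,0,0,2,1,2,1,0,0,0,0,1,0,0,0,0,1,0] -> 12 nonzero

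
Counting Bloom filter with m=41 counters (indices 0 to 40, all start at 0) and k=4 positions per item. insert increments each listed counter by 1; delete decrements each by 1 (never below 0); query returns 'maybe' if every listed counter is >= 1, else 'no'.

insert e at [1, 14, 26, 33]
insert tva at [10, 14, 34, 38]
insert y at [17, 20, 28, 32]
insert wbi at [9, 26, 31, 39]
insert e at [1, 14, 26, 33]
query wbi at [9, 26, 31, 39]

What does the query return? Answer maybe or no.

Answer: maybe

Derivation:
Step 1: insert e at [1, 14, 26, 33] -> counters=[0,1,0,0,0,0,0,0,0,0,0,0,0,0,1,0,0,0,0,0,0,0,0,0,0,0,1,0,0,0,0,0,0,1,0,0,0,0,0,0,0]
Step 2: insert tva at [10, 14, 34, 38] -> counters=[0,1,0,0,0,0,0,0,0,0,1,0,0,0,2,0,0,0,0,0,0,0,0,0,0,0,1,0,0,0,0,0,0,1,1,0,0,0,1,0,0]
Step 3: insert y at [17, 20, 28, 32] -> counters=[0,1,0,0,0,0,0,0,0,0,1,0,0,0,2,0,0,1,0,0,1,0,0,0,0,0,1,0,1,0,0,0,1,1,1,0,0,0,1,0,0]
Step 4: insert wbi at [9, 26, 31, 39] -> counters=[0,1,0,0,0,0,0,0,0,1,1,0,0,0,2,0,0,1,0,0,1,0,0,0,0,0,2,0,1,0,0,1,1,1,1,0,0,0,1,1,0]
Step 5: insert e at [1, 14, 26, 33] -> counters=[0,2,0,0,0,0,0,0,0,1,1,0,0,0,3,0,0,1,0,0,1,0,0,0,0,0,3,0,1,0,0,1,1,2,1,0,0,0,1,1,0]
Query wbi: check counters[9]=1 counters[26]=3 counters[31]=1 counters[39]=1 -> maybe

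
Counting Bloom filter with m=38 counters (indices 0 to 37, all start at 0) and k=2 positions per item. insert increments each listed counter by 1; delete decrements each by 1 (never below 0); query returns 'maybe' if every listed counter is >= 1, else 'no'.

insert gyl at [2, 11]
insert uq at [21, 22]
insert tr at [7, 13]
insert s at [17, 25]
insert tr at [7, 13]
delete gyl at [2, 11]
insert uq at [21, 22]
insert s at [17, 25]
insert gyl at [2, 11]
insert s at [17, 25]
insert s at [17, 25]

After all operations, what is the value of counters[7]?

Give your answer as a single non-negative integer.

Step 1: insert gyl at [2, 11] -> counters=[0,0,1,0,0,0,0,0,0,0,0,1,0,0,0,0,0,0,0,0,0,0,0,0,0,0,0,0,0,0,0,0,0,0,0,0,0,0]
Step 2: insert uq at [21, 22] -> counters=[0,0,1,0,0,0,0,0,0,0,0,1,0,0,0,0,0,0,0,0,0,1,1,0,0,0,0,0,0,0,0,0,0,0,0,0,0,0]
Step 3: insert tr at [7, 13] -> counters=[0,0,1,0,0,0,0,1,0,0,0,1,0,1,0,0,0,0,0,0,0,1,1,0,0,0,0,0,0,0,0,0,0,0,0,0,0,0]
Step 4: insert s at [17, 25] -> counters=[0,0,1,0,0,0,0,1,0,0,0,1,0,1,0,0,0,1,0,0,0,1,1,0,0,1,0,0,0,0,0,0,0,0,0,0,0,0]
Step 5: insert tr at [7, 13] -> counters=[0,0,1,0,0,0,0,2,0,0,0,1,0,2,0,0,0,1,0,0,0,1,1,0,0,1,0,0,0,0,0,0,0,0,0,0,0,0]
Step 6: delete gyl at [2, 11] -> counters=[0,0,0,0,0,0,0,2,0,0,0,0,0,2,0,0,0,1,0,0,0,1,1,0,0,1,0,0,0,0,0,0,0,0,0,0,0,0]
Step 7: insert uq at [21, 22] -> counters=[0,0,0,0,0,0,0,2,0,0,0,0,0,2,0,0,0,1,0,0,0,2,2,0,0,1,0,0,0,0,0,0,0,0,0,0,0,0]
Step 8: insert s at [17, 25] -> counters=[0,0,0,0,0,0,0,2,0,0,0,0,0,2,0,0,0,2,0,0,0,2,2,0,0,2,0,0,0,0,0,0,0,0,0,0,0,0]
Step 9: insert gyl at [2, 11] -> counters=[0,0,1,0,0,0,0,2,0,0,0,1,0,2,0,0,0,2,0,0,0,2,2,0,0,2,0,0,0,0,0,0,0,0,0,0,0,0]
Step 10: insert s at [17, 25] -> counters=[0,0,1,0,0,0,0,2,0,0,0,1,0,2,0,0,0,3,0,0,0,2,2,0,0,3,0,0,0,0,0,0,0,0,0,0,0,0]
Step 11: insert s at [17, 25] -> counters=[0,0,1,0,0,0,0,2,0,0,0,1,0,2,0,0,0,4,0,0,0,2,2,0,0,4,0,0,0,0,0,0,0,0,0,0,0,0]
Final counters=[0,0,1,0,0,0,0,2,0,0,0,1,0,2,0,0,0,4,0,0,0,2,2,0,0,4,0,0,0,0,0,0,0,0,0,0,0,0] -> counters[7]=2

Answer: 2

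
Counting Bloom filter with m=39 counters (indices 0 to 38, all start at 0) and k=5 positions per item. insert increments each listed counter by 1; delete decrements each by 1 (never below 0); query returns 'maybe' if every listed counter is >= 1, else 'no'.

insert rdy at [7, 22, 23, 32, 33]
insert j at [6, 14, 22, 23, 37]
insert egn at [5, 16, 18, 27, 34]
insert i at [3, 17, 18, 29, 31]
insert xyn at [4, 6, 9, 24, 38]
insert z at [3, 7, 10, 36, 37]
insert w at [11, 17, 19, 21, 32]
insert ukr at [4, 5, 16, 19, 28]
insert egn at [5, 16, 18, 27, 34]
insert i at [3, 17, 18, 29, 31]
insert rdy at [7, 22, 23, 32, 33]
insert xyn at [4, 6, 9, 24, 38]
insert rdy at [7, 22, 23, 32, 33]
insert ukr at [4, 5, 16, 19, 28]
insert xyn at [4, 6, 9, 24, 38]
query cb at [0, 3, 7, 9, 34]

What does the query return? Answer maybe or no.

Step 1: insert rdy at [7, 22, 23, 32, 33] -> counters=[0,0,0,0,0,0,0,1,0,0,0,0,0,0,0,0,0,0,0,0,0,0,1,1,0,0,0,0,0,0,0,0,1,1,0,0,0,0,0]
Step 2: insert j at [6, 14, 22, 23, 37] -> counters=[0,0,0,0,0,0,1,1,0,0,0,0,0,0,1,0,0,0,0,0,0,0,2,2,0,0,0,0,0,0,0,0,1,1,0,0,0,1,0]
Step 3: insert egn at [5, 16, 18, 27, 34] -> counters=[0,0,0,0,0,1,1,1,0,0,0,0,0,0,1,0,1,0,1,0,0,0,2,2,0,0,0,1,0,0,0,0,1,1,1,0,0,1,0]
Step 4: insert i at [3, 17, 18, 29, 31] -> counters=[0,0,0,1,0,1,1,1,0,0,0,0,0,0,1,0,1,1,2,0,0,0,2,2,0,0,0,1,0,1,0,1,1,1,1,0,0,1,0]
Step 5: insert xyn at [4, 6, 9, 24, 38] -> counters=[0,0,0,1,1,1,2,1,0,1,0,0,0,0,1,0,1,1,2,0,0,0,2,2,1,0,0,1,0,1,0,1,1,1,1,0,0,1,1]
Step 6: insert z at [3, 7, 10, 36, 37] -> counters=[0,0,0,2,1,1,2,2,0,1,1,0,0,0,1,0,1,1,2,0,0,0,2,2,1,0,0,1,0,1,0,1,1,1,1,0,1,2,1]
Step 7: insert w at [11, 17, 19, 21, 32] -> counters=[0,0,0,2,1,1,2,2,0,1,1,1,0,0,1,0,1,2,2,1,0,1,2,2,1,0,0,1,0,1,0,1,2,1,1,0,1,2,1]
Step 8: insert ukr at [4, 5, 16, 19, 28] -> counters=[0,0,0,2,2,2,2,2,0,1,1,1,0,0,1,0,2,2,2,2,0,1,2,2,1,0,0,1,1,1,0,1,2,1,1,0,1,2,1]
Step 9: insert egn at [5, 16, 18, 27, 34] -> counters=[0,0,0,2,2,3,2,2,0,1,1,1,0,0,1,0,3,2,3,2,0,1,2,2,1,0,0,2,1,1,0,1,2,1,2,0,1,2,1]
Step 10: insert i at [3, 17, 18, 29, 31] -> counters=[0,0,0,3,2,3,2,2,0,1,1,1,0,0,1,0,3,3,4,2,0,1,2,2,1,0,0,2,1,2,0,2,2,1,2,0,1,2,1]
Step 11: insert rdy at [7, 22, 23, 32, 33] -> counters=[0,0,0,3,2,3,2,3,0,1,1,1,0,0,1,0,3,3,4,2,0,1,3,3,1,0,0,2,1,2,0,2,3,2,2,0,1,2,1]
Step 12: insert xyn at [4, 6, 9, 24, 38] -> counters=[0,0,0,3,3,3,3,3,0,2,1,1,0,0,1,0,3,3,4,2,0,1,3,3,2,0,0,2,1,2,0,2,3,2,2,0,1,2,2]
Step 13: insert rdy at [7, 22, 23, 32, 33] -> counters=[0,0,0,3,3,3,3,4,0,2,1,1,0,0,1,0,3,3,4,2,0,1,4,4,2,0,0,2,1,2,0,2,4,3,2,0,1,2,2]
Step 14: insert ukr at [4, 5, 16, 19, 28] -> counters=[0,0,0,3,4,4,3,4,0,2,1,1,0,0,1,0,4,3,4,3,0,1,4,4,2,0,0,2,2,2,0,2,4,3,2,0,1,2,2]
Step 15: insert xyn at [4, 6, 9, 24, 38] -> counters=[0,0,0,3,5,4,4,4,0,3,1,1,0,0,1,0,4,3,4,3,0,1,4,4,3,0,0,2,2,2,0,2,4,3,2,0,1,2,3]
Query cb: check counters[0]=0 counters[3]=3 counters[7]=4 counters[9]=3 counters[34]=2 -> no

Answer: no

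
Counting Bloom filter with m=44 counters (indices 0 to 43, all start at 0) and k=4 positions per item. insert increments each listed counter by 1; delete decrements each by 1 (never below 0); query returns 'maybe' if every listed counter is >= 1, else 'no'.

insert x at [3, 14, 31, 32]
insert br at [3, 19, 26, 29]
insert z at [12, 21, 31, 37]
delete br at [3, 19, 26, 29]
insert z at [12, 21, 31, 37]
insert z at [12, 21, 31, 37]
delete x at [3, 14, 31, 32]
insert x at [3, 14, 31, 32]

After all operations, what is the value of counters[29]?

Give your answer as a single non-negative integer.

Answer: 0

Derivation:
Step 1: insert x at [3, 14, 31, 32] -> counters=[0,0,0,1,0,0,0,0,0,0,0,0,0,0,1,0,0,0,0,0,0,0,0,0,0,0,0,0,0,0,0,1,1,0,0,0,0,0,0,0,0,0,0,0]
Step 2: insert br at [3, 19, 26, 29] -> counters=[0,0,0,2,0,0,0,0,0,0,0,0,0,0,1,0,0,0,0,1,0,0,0,0,0,0,1,0,0,1,0,1,1,0,0,0,0,0,0,0,0,0,0,0]
Step 3: insert z at [12, 21, 31, 37] -> counters=[0,0,0,2,0,0,0,0,0,0,0,0,1,0,1,0,0,0,0,1,0,1,0,0,0,0,1,0,0,1,0,2,1,0,0,0,0,1,0,0,0,0,0,0]
Step 4: delete br at [3, 19, 26, 29] -> counters=[0,0,0,1,0,0,0,0,0,0,0,0,1,0,1,0,0,0,0,0,0,1,0,0,0,0,0,0,0,0,0,2,1,0,0,0,0,1,0,0,0,0,0,0]
Step 5: insert z at [12, 21, 31, 37] -> counters=[0,0,0,1,0,0,0,0,0,0,0,0,2,0,1,0,0,0,0,0,0,2,0,0,0,0,0,0,0,0,0,3,1,0,0,0,0,2,0,0,0,0,0,0]
Step 6: insert z at [12, 21, 31, 37] -> counters=[0,0,0,1,0,0,0,0,0,0,0,0,3,0,1,0,0,0,0,0,0,3,0,0,0,0,0,0,0,0,0,4,1,0,0,0,0,3,0,0,0,0,0,0]
Step 7: delete x at [3, 14, 31, 32] -> counters=[0,0,0,0,0,0,0,0,0,0,0,0,3,0,0,0,0,0,0,0,0,3,0,0,0,0,0,0,0,0,0,3,0,0,0,0,0,3,0,0,0,0,0,0]
Step 8: insert x at [3, 14, 31, 32] -> counters=[0,0,0,1,0,0,0,0,0,0,0,0,3,0,1,0,0,0,0,0,0,3,0,0,0,0,0,0,0,0,0,4,1,0,0,0,0,3,0,0,0,0,0,0]
Final counters=[0,0,0,1,0,0,0,0,0,0,0,0,3,0,1,0,0,0,0,0,0,3,0,0,0,0,0,0,0,0,0,4,1,0,0,0,0,3,0,0,0,0,0,0] -> counters[29]=0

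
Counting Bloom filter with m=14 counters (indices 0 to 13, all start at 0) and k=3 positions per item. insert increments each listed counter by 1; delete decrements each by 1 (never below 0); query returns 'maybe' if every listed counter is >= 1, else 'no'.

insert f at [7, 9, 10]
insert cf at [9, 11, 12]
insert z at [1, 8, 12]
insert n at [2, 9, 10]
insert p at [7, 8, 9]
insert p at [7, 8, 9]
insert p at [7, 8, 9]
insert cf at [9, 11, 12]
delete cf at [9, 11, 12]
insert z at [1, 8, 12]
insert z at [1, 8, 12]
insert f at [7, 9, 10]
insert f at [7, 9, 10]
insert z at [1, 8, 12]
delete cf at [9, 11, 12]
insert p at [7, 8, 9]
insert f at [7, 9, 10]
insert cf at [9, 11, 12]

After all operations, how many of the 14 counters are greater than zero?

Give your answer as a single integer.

Answer: 8

Derivation:
Step 1: insert f at [7, 9, 10] -> counters=[0,0,0,0,0,0,0,1,0,1,1,0,0,0]
Step 2: insert cf at [9, 11, 12] -> counters=[0,0,0,0,0,0,0,1,0,2,1,1,1,0]
Step 3: insert z at [1, 8, 12] -> counters=[0,1,0,0,0,0,0,1,1,2,1,1,2,0]
Step 4: insert n at [2, 9, 10] -> counters=[0,1,1,0,0,0,0,1,1,3,2,1,2,0]
Step 5: insert p at [7, 8, 9] -> counters=[0,1,1,0,0,0,0,2,2,4,2,1,2,0]
Step 6: insert p at [7, 8, 9] -> counters=[0,1,1,0,0,0,0,3,3,5,2,1,2,0]
Step 7: insert p at [7, 8, 9] -> counters=[0,1,1,0,0,0,0,4,4,6,2,1,2,0]
Step 8: insert cf at [9, 11, 12] -> counters=[0,1,1,0,0,0,0,4,4,7,2,2,3,0]
Step 9: delete cf at [9, 11, 12] -> counters=[0,1,1,0,0,0,0,4,4,6,2,1,2,0]
Step 10: insert z at [1, 8, 12] -> counters=[0,2,1,0,0,0,0,4,5,6,2,1,3,0]
Step 11: insert z at [1, 8, 12] -> counters=[0,3,1,0,0,0,0,4,6,6,2,1,4,0]
Step 12: insert f at [7, 9, 10] -> counters=[0,3,1,0,0,0,0,5,6,7,3,1,4,0]
Step 13: insert f at [7, 9, 10] -> counters=[0,3,1,0,0,0,0,6,6,8,4,1,4,0]
Step 14: insert z at [1, 8, 12] -> counters=[0,4,1,0,0,0,0,6,7,8,4,1,5,0]
Step 15: delete cf at [9, 11, 12] -> counters=[0,4,1,0,0,0,0,6,7,7,4,0,4,0]
Step 16: insert p at [7, 8, 9] -> counters=[0,4,1,0,0,0,0,7,8,8,4,0,4,0]
Step 17: insert f at [7, 9, 10] -> counters=[0,4,1,0,0,0,0,8,8,9,5,0,4,0]
Step 18: insert cf at [9, 11, 12] -> counters=[0,4,1,0,0,0,0,8,8,10,5,1,5,0]
Final counters=[0,4,1,0,0,0,0,8,8,10,5,1,5,0] -> 8 nonzero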